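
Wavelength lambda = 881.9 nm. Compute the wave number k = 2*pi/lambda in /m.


k = 2 * pi / lambda
= 6.2832 / (881.9e-9)
= 6.2832 / 8.8190e-07
= 7.1246e+06 /m

7.1246e+06


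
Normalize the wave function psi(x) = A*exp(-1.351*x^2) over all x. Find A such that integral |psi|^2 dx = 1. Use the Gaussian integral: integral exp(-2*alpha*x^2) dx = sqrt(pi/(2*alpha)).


integral |psi|^2 dx = A^2 * sqrt(pi/(2*alpha)) = 1
A^2 = sqrt(2*alpha/pi)
= sqrt(2 * 1.351 / pi)
= 0.927401
A = sqrt(0.927401)
= 0.963

0.963


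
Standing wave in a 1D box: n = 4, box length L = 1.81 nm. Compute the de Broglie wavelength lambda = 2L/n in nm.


lambda = 2L / n
= 2 * 1.81 / 4
= 3.62 / 4
= 0.905 nm

0.905


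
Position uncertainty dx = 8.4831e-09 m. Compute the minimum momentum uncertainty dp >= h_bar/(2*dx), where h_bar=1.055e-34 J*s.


dp = h_bar / (2 * dx)
= 1.055e-34 / (2 * 8.4831e-09)
= 1.055e-34 / 1.6966e-08
= 6.2182e-27 kg*m/s

6.2182e-27


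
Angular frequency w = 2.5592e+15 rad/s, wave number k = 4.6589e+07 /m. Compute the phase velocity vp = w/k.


vp = w / k
= 2.5592e+15 / 4.6589e+07
= 5.4931e+07 m/s

5.4931e+07


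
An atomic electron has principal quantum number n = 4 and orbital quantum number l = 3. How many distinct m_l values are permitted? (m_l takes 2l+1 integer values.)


m_l ranges from -l to +l in integer steps
So m_l goes from -3 to +3
Count = 2l + 1 = 2*3 + 1
= 7

7


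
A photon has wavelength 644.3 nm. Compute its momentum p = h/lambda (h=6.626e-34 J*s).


p = h / lambda
= 6.626e-34 / (644.3e-9)
= 6.626e-34 / 6.4430e-07
= 1.0284e-27 kg*m/s

1.0284e-27


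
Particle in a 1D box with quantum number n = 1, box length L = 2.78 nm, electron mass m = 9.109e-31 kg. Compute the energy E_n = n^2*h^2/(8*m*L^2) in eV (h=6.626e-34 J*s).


E = n^2 * h^2 / (8 * m * L^2)
= 1^2 * (6.626e-34)^2 / (8 * 9.109e-31 * (2.78e-9)^2)
= 1 * 4.3904e-67 / (8 * 9.109e-31 * 7.7284e-18)
= 7.7957e-21 J
= 0.0487 eV

0.0487


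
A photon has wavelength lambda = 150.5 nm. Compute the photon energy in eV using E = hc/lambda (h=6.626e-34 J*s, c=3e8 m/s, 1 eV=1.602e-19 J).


E = hc / lambda
= (6.626e-34)(3e8) / (150.5e-9)
= 1.9878e-25 / 1.5050e-07
= 1.3208e-18 J
Converting to eV: 1.3208e-18 / 1.602e-19
= 8.2447 eV

8.2447


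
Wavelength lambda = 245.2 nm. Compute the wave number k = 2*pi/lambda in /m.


k = 2 * pi / lambda
= 6.2832 / (245.2e-9)
= 6.2832 / 2.4520e-07
= 2.5625e+07 /m

2.5625e+07


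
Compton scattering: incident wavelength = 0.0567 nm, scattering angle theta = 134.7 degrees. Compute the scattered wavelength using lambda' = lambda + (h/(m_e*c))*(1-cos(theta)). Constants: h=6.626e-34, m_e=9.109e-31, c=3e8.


Compton wavelength: h/(m_e*c) = 2.4247e-12 m
d_lambda = 2.4247e-12 * (1 - cos(134.7 deg))
= 2.4247e-12 * 1.703395
= 4.1302e-12 m = 0.00413 nm
lambda' = 0.0567 + 0.00413
= 0.06083 nm

0.06083


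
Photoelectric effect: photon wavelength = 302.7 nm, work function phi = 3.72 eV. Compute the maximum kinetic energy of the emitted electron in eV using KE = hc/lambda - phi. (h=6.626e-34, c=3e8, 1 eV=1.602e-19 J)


E_photon = hc / lambda
= (6.626e-34)(3e8) / (302.7e-9)
= 6.5669e-19 J
= 4.0992 eV
KE = E_photon - phi
= 4.0992 - 3.72
= 0.3792 eV

0.3792


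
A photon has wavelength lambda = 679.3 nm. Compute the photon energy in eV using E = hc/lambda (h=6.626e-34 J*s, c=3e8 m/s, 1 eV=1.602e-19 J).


E = hc / lambda
= (6.626e-34)(3e8) / (679.3e-9)
= 1.9878e-25 / 6.7930e-07
= 2.9262e-19 J
Converting to eV: 2.9262e-19 / 1.602e-19
= 1.8266 eV

1.8266


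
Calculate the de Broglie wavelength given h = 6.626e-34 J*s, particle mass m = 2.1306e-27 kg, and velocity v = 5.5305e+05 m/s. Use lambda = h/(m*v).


lambda = h / (m * v)
= 6.626e-34 / (2.1306e-27 * 5.5305e+05)
= 6.626e-34 / 1.1783e-21
= 5.6232e-13 m

5.6232e-13


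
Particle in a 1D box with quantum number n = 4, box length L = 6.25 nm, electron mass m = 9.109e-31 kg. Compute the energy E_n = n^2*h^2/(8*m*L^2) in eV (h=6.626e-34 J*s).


E = n^2 * h^2 / (8 * m * L^2)
= 4^2 * (6.626e-34)^2 / (8 * 9.109e-31 * (6.25e-9)^2)
= 16 * 4.3904e-67 / (8 * 9.109e-31 * 3.9063e-17)
= 2.4678e-20 J
= 0.154 eV

0.154


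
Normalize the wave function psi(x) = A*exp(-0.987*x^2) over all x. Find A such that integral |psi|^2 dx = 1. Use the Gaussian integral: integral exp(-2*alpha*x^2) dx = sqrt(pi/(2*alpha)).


integral |psi|^2 dx = A^2 * sqrt(pi/(2*alpha)) = 1
A^2 = sqrt(2*alpha/pi)
= sqrt(2 * 0.987 / pi)
= 0.792681
A = sqrt(0.792681)
= 0.8903

0.8903


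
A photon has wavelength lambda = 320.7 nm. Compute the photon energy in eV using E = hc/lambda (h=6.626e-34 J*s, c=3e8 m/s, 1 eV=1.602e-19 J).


E = hc / lambda
= (6.626e-34)(3e8) / (320.7e-9)
= 1.9878e-25 / 3.2070e-07
= 6.1983e-19 J
Converting to eV: 6.1983e-19 / 1.602e-19
= 3.8691 eV

3.8691


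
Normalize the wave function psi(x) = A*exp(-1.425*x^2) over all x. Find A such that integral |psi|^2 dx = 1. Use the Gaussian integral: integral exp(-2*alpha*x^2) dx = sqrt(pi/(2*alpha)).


integral |psi|^2 dx = A^2 * sqrt(pi/(2*alpha)) = 1
A^2 = sqrt(2*alpha/pi)
= sqrt(2 * 1.425 / pi)
= 0.952462
A = sqrt(0.952462)
= 0.9759

0.9759


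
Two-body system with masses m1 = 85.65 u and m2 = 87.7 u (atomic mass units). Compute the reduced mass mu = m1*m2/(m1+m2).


mu = m1 * m2 / (m1 + m2)
= 85.65 * 87.7 / (85.65 + 87.7)
= 7511.505 / 173.35
= 43.3314 u

43.3314


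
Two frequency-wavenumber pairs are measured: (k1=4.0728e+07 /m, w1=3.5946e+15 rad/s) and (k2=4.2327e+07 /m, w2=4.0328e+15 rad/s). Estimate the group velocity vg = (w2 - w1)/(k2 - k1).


vg = (w2 - w1) / (k2 - k1)
= (4.0328e+15 - 3.5946e+15) / (4.2327e+07 - 4.0728e+07)
= 4.3820e+14 / 1.5990e+06
= 2.7405e+08 m/s

2.7405e+08


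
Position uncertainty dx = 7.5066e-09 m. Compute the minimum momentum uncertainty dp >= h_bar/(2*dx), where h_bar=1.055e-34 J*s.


dp = h_bar / (2 * dx)
= 1.055e-34 / (2 * 7.5066e-09)
= 1.055e-34 / 1.5013e-08
= 7.0271e-27 kg*m/s

7.0271e-27


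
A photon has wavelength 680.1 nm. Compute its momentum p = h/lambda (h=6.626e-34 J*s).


p = h / lambda
= 6.626e-34 / (680.1e-9)
= 6.626e-34 / 6.8010e-07
= 9.7427e-28 kg*m/s

9.7427e-28


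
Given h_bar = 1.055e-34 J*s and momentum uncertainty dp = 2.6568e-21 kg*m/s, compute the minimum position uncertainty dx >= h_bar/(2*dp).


dx = h_bar / (2 * dp)
= 1.055e-34 / (2 * 2.6568e-21)
= 1.055e-34 / 5.3136e-21
= 1.9855e-14 m

1.9855e-14


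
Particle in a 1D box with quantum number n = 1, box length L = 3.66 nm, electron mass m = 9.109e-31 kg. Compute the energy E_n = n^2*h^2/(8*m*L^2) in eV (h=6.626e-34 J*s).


E = n^2 * h^2 / (8 * m * L^2)
= 1^2 * (6.626e-34)^2 / (8 * 9.109e-31 * (3.66e-9)^2)
= 1 * 4.3904e-67 / (8 * 9.109e-31 * 1.3396e-17)
= 4.4976e-21 J
= 0.0281 eV

0.0281


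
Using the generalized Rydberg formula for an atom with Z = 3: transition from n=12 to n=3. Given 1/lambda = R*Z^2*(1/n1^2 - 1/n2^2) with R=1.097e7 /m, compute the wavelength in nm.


1/lambda = R * Z^2 * (1/n1^2 - 1/n2^2)
= 1.097e7 * 3^2 * (1/3^2 - 1/12^2)
= 1.097e7 * 9 * (0.111111 - 0.006944)
= 1.0284e+07 /m
lambda = 1 / 1.0284e+07
= 97.2349 nm

97.2349


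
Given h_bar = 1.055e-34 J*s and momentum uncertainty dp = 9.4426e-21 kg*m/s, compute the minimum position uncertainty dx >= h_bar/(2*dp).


dx = h_bar / (2 * dp)
= 1.055e-34 / (2 * 9.4426e-21)
= 1.055e-34 / 1.8885e-20
= 5.5864e-15 m

5.5864e-15


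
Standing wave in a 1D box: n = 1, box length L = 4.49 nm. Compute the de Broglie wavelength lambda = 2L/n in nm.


lambda = 2L / n
= 2 * 4.49 / 1
= 8.98 / 1
= 8.98 nm

8.98


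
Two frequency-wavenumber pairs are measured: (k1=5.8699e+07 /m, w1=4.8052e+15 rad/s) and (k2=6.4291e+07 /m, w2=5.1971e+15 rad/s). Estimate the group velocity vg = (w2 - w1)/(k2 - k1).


vg = (w2 - w1) / (k2 - k1)
= (5.1971e+15 - 4.8052e+15) / (6.4291e+07 - 5.8699e+07)
= 3.9190e+14 / 5.5920e+06
= 7.0082e+07 m/s

7.0082e+07


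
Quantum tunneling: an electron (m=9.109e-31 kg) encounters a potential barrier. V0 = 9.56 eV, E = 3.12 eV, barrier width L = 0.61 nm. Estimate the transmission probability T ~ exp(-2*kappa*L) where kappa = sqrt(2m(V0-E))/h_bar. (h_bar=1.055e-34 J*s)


V0 - E = 6.44 eV = 1.0317e-18 J
kappa = sqrt(2 * m * (V0-E)) / h_bar
= sqrt(2 * 9.109e-31 * 1.0317e-18) / 1.055e-34
= 1.2995e+10 /m
2*kappa*L = 2 * 1.2995e+10 * 0.61e-9
= 15.8537
T = exp(-15.8537) = 1.302583e-07

1.302583e-07


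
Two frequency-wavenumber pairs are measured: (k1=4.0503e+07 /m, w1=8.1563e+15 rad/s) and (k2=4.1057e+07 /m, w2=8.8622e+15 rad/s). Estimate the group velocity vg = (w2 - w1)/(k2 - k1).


vg = (w2 - w1) / (k2 - k1)
= (8.8622e+15 - 8.1563e+15) / (4.1057e+07 - 4.0503e+07)
= 7.0590e+14 / 5.5400e+05
= 1.2742e+09 m/s

1.2742e+09


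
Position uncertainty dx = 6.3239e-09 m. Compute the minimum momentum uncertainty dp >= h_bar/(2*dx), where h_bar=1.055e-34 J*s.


dp = h_bar / (2 * dx)
= 1.055e-34 / (2 * 6.3239e-09)
= 1.055e-34 / 1.2648e-08
= 8.3414e-27 kg*m/s

8.3414e-27


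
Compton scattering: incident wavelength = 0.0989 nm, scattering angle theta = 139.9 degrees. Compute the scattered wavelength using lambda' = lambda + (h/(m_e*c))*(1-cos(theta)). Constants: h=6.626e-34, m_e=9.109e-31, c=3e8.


Compton wavelength: h/(m_e*c) = 2.4247e-12 m
d_lambda = 2.4247e-12 * (1 - cos(139.9 deg))
= 2.4247e-12 * 1.764921
= 4.2794e-12 m = 0.004279 nm
lambda' = 0.0989 + 0.004279
= 0.103179 nm

0.103179


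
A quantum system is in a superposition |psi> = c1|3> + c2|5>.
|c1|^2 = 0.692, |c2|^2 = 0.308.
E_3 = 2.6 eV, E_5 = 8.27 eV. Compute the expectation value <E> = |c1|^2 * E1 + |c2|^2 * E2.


<E> = |c1|^2 * E1 + |c2|^2 * E2
= 0.692 * 2.6 + 0.308 * 8.27
= 1.7992 + 2.5472
= 4.3464 eV

4.3464


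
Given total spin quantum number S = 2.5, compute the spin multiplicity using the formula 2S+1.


Spin multiplicity = 2S + 1
= 2 * 2.5 + 1
= 5.0 + 1
= 6

6


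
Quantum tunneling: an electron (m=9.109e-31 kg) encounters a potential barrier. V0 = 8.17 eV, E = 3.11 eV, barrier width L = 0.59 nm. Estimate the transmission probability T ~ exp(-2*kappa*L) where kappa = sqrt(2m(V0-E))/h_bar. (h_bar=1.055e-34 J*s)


V0 - E = 5.06 eV = 8.1061e-19 J
kappa = sqrt(2 * m * (V0-E)) / h_bar
= sqrt(2 * 9.109e-31 * 8.1061e-19) / 1.055e-34
= 1.1519e+10 /m
2*kappa*L = 2 * 1.1519e+10 * 0.59e-9
= 13.5921
T = exp(-13.5921) = 1.250340e-06

1.250340e-06


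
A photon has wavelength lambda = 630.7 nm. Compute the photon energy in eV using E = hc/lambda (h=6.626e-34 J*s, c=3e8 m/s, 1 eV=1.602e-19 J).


E = hc / lambda
= (6.626e-34)(3e8) / (630.7e-9)
= 1.9878e-25 / 6.3070e-07
= 3.1517e-19 J
Converting to eV: 3.1517e-19 / 1.602e-19
= 1.9674 eV

1.9674


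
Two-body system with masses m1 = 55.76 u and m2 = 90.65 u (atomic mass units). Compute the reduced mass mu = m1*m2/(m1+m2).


mu = m1 * m2 / (m1 + m2)
= 55.76 * 90.65 / (55.76 + 90.65)
= 5054.644 / 146.41
= 34.5239 u

34.5239


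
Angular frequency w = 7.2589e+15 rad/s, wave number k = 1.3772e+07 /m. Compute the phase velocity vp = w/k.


vp = w / k
= 7.2589e+15 / 1.3772e+07
= 5.2708e+08 m/s

5.2708e+08


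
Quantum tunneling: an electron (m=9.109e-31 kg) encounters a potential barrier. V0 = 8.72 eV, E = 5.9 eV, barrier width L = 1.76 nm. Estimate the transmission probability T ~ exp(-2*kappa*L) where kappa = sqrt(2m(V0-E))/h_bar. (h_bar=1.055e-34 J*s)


V0 - E = 2.82 eV = 4.5176e-19 J
kappa = sqrt(2 * m * (V0-E)) / h_bar
= sqrt(2 * 9.109e-31 * 4.5176e-19) / 1.055e-34
= 8.5991e+09 /m
2*kappa*L = 2 * 8.5991e+09 * 1.76e-9
= 30.2689
T = exp(-30.2689) = 7.151417e-14

7.151417e-14


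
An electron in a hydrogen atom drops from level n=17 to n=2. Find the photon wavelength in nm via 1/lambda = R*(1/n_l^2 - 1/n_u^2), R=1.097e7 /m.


1/lambda = R * (1/n_l^2 - 1/n_u^2)
= 1.097e7 * (1/2^2 - 1/17^2)
= 1.097e7 * (0.25 - 0.00346)
= 1.097e7 * 0.24654
= 2.7045e+06 /m
lambda = 1 / 2.7045e+06 = 369.7484 nm

369.7484


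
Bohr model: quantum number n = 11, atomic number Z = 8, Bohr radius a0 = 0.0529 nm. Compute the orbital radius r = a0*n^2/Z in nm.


r = a0 * n^2 / Z
= 0.0529 * 11^2 / 8
= 0.0529 * 121 / 8
= 0.8001 nm

0.8001


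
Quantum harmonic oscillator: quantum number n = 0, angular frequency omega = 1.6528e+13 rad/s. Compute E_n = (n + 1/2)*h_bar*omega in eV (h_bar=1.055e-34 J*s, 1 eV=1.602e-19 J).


E = (n + 1/2) * h_bar * omega
= (0 + 0.5) * 1.055e-34 * 1.6528e+13
= 0.5 * 1.7437e-21
= 8.7185e-22 J
= 0.0054 eV

0.0054


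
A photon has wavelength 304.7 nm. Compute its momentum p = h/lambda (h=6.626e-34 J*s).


p = h / lambda
= 6.626e-34 / (304.7e-9)
= 6.626e-34 / 3.0470e-07
= 2.1746e-27 kg*m/s

2.1746e-27


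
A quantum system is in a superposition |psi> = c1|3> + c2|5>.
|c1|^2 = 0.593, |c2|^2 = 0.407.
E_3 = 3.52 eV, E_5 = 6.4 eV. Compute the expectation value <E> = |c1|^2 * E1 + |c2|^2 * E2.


<E> = |c1|^2 * E1 + |c2|^2 * E2
= 0.593 * 3.52 + 0.407 * 6.4
= 2.0874 + 2.6048
= 4.6922 eV

4.6922


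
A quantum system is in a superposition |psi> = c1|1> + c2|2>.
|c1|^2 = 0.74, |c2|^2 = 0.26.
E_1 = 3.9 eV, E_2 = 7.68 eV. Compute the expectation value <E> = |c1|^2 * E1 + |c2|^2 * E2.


<E> = |c1|^2 * E1 + |c2|^2 * E2
= 0.74 * 3.9 + 0.26 * 7.68
= 2.886 + 1.9968
= 4.8828 eV

4.8828


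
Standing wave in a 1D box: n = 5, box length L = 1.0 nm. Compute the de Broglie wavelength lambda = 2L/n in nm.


lambda = 2L / n
= 2 * 1.0 / 5
= 2.0 / 5
= 0.4 nm

0.4


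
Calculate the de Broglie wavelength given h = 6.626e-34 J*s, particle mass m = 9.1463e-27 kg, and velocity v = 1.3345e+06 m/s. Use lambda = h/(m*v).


lambda = h / (m * v)
= 6.626e-34 / (9.1463e-27 * 1.3345e+06)
= 6.626e-34 / 1.2206e-20
= 5.4286e-14 m

5.4286e-14


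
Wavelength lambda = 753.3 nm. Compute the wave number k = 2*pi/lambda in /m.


k = 2 * pi / lambda
= 6.2832 / (753.3e-9)
= 6.2832 / 7.5330e-07
= 8.3409e+06 /m

8.3409e+06


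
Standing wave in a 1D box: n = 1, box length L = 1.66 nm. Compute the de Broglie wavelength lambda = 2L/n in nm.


lambda = 2L / n
= 2 * 1.66 / 1
= 3.32 / 1
= 3.32 nm

3.32


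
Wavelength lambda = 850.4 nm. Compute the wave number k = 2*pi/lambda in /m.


k = 2 * pi / lambda
= 6.2832 / (850.4e-9)
= 6.2832 / 8.5040e-07
= 7.3885e+06 /m

7.3885e+06


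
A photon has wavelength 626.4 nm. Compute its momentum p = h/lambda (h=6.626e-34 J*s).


p = h / lambda
= 6.626e-34 / (626.4e-9)
= 6.626e-34 / 6.2640e-07
= 1.0578e-27 kg*m/s

1.0578e-27


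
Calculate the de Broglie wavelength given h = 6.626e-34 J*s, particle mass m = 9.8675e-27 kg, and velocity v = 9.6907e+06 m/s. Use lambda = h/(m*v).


lambda = h / (m * v)
= 6.626e-34 / (9.8675e-27 * 9.6907e+06)
= 6.626e-34 / 9.5623e-20
= 6.9293e-15 m

6.9293e-15


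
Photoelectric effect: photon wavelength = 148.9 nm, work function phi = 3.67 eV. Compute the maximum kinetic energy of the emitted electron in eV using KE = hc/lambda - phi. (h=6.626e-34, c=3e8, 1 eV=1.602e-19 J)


E_photon = hc / lambda
= (6.626e-34)(3e8) / (148.9e-9)
= 1.3350e-18 J
= 8.3333 eV
KE = E_photon - phi
= 8.3333 - 3.67
= 4.6633 eV

4.6633


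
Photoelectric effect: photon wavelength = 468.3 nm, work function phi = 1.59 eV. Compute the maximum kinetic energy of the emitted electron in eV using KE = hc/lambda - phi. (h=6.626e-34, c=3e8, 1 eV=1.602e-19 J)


E_photon = hc / lambda
= (6.626e-34)(3e8) / (468.3e-9)
= 4.2447e-19 J
= 2.6496 eV
KE = E_photon - phi
= 2.6496 - 1.59
= 1.0596 eV

1.0596


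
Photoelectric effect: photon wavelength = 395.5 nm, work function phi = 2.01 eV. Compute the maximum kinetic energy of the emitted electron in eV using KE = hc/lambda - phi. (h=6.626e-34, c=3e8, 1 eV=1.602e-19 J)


E_photon = hc / lambda
= (6.626e-34)(3e8) / (395.5e-9)
= 5.0260e-19 J
= 3.1374 eV
KE = E_photon - phi
= 3.1374 - 2.01
= 1.1274 eV

1.1274


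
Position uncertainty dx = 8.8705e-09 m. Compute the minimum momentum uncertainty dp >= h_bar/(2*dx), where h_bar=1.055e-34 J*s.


dp = h_bar / (2 * dx)
= 1.055e-34 / (2 * 8.8705e-09)
= 1.055e-34 / 1.7741e-08
= 5.9467e-27 kg*m/s

5.9467e-27


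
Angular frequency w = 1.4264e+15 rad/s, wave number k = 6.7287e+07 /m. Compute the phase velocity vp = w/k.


vp = w / k
= 1.4264e+15 / 6.7287e+07
= 2.1199e+07 m/s

2.1199e+07


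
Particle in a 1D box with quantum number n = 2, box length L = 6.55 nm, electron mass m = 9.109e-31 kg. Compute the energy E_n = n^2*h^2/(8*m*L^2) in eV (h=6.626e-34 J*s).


E = n^2 * h^2 / (8 * m * L^2)
= 2^2 * (6.626e-34)^2 / (8 * 9.109e-31 * (6.55e-9)^2)
= 4 * 4.3904e-67 / (8 * 9.109e-31 * 4.2902e-17)
= 5.6172e-21 J
= 0.0351 eV

0.0351


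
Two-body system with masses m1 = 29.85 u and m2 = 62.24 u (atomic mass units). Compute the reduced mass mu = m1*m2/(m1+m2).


mu = m1 * m2 / (m1 + m2)
= 29.85 * 62.24 / (29.85 + 62.24)
= 1857.864 / 92.09
= 20.1744 u

20.1744


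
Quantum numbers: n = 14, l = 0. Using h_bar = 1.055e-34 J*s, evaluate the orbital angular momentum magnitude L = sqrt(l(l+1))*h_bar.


L = sqrt(l*(l+1)) * h_bar
= sqrt(0 * 1) * 1.055e-34
= sqrt(0) * 1.055e-34
= 0.0 * 1.055e-34
= 0.0000e+00 J*s

0.0000e+00


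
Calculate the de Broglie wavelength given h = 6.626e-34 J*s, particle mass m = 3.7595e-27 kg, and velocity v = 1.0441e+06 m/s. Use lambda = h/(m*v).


lambda = h / (m * v)
= 6.626e-34 / (3.7595e-27 * 1.0441e+06)
= 6.626e-34 / 3.9253e-21
= 1.6880e-13 m

1.6880e-13


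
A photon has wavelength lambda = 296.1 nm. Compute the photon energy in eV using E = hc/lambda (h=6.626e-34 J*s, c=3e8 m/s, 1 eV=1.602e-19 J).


E = hc / lambda
= (6.626e-34)(3e8) / (296.1e-9)
= 1.9878e-25 / 2.9610e-07
= 6.7133e-19 J
Converting to eV: 6.7133e-19 / 1.602e-19
= 4.1906 eV

4.1906


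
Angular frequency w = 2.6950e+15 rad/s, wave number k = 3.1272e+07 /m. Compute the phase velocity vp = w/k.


vp = w / k
= 2.6950e+15 / 3.1272e+07
= 8.6179e+07 m/s

8.6179e+07


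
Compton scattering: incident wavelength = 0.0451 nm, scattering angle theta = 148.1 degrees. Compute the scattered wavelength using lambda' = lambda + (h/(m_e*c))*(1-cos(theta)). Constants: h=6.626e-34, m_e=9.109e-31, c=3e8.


Compton wavelength: h/(m_e*c) = 2.4247e-12 m
d_lambda = 2.4247e-12 * (1 - cos(148.1 deg))
= 2.4247e-12 * 1.848972
= 4.4832e-12 m = 0.004483 nm
lambda' = 0.0451 + 0.004483
= 0.049583 nm

0.049583


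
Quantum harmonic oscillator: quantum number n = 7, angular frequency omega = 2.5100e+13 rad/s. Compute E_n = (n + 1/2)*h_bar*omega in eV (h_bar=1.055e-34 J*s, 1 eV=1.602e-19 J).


E = (n + 1/2) * h_bar * omega
= (7 + 0.5) * 1.055e-34 * 2.5100e+13
= 7.5 * 2.6481e-21
= 1.9860e-20 J
= 0.124 eV

0.124


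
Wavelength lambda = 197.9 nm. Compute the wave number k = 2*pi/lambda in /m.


k = 2 * pi / lambda
= 6.2832 / (197.9e-9)
= 6.2832 / 1.9790e-07
= 3.1749e+07 /m

3.1749e+07


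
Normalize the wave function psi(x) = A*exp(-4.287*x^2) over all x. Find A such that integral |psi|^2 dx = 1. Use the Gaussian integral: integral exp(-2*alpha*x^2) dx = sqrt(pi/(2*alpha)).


integral |psi|^2 dx = A^2 * sqrt(pi/(2*alpha)) = 1
A^2 = sqrt(2*alpha/pi)
= sqrt(2 * 4.287 / pi)
= 1.652026
A = sqrt(1.652026)
= 1.2853

1.2853


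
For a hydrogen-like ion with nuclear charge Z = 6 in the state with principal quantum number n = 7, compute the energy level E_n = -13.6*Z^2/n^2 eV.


E_n = -13.6 * Z^2 / n^2
= -13.6 * 6^2 / 7^2
= -13.6 * 36 / 49
= -9.9918 eV

-9.9918


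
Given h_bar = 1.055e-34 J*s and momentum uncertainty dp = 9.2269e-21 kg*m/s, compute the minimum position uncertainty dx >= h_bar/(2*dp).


dx = h_bar / (2 * dp)
= 1.055e-34 / (2 * 9.2269e-21)
= 1.055e-34 / 1.8454e-20
= 5.7170e-15 m

5.7170e-15


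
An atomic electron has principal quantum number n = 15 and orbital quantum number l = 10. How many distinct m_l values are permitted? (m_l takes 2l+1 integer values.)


m_l ranges from -l to +l in integer steps
So m_l goes from -10 to +10
Count = 2l + 1 = 2*10 + 1
= 21

21


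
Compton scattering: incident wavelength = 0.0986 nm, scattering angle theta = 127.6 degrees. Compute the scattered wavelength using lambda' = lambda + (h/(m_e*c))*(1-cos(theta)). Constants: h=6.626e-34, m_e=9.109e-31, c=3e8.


Compton wavelength: h/(m_e*c) = 2.4247e-12 m
d_lambda = 2.4247e-12 * (1 - cos(127.6 deg))
= 2.4247e-12 * 1.610145
= 3.9041e-12 m = 0.003904 nm
lambda' = 0.0986 + 0.003904
= 0.102504 nm

0.102504


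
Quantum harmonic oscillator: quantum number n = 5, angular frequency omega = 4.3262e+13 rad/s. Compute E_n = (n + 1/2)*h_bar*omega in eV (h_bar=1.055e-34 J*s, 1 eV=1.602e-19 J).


E = (n + 1/2) * h_bar * omega
= (5 + 0.5) * 1.055e-34 * 4.3262e+13
= 5.5 * 4.5641e-21
= 2.5103e-20 J
= 0.1567 eV

0.1567


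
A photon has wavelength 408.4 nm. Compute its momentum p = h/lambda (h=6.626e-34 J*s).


p = h / lambda
= 6.626e-34 / (408.4e-9)
= 6.626e-34 / 4.0840e-07
= 1.6224e-27 kg*m/s

1.6224e-27


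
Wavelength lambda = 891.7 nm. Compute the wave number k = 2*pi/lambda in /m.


k = 2 * pi / lambda
= 6.2832 / (891.7e-9)
= 6.2832 / 8.9170e-07
= 7.0463e+06 /m

7.0463e+06


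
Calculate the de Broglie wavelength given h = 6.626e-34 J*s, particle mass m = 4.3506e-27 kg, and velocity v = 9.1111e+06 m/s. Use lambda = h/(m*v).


lambda = h / (m * v)
= 6.626e-34 / (4.3506e-27 * 9.1111e+06)
= 6.626e-34 / 3.9639e-20
= 1.6716e-14 m

1.6716e-14


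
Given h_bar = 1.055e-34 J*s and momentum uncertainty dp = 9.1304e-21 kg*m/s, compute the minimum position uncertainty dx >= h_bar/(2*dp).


dx = h_bar / (2 * dp)
= 1.055e-34 / (2 * 9.1304e-21)
= 1.055e-34 / 1.8261e-20
= 5.7774e-15 m

5.7774e-15


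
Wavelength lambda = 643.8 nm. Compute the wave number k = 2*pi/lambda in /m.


k = 2 * pi / lambda
= 6.2832 / (643.8e-9)
= 6.2832 / 6.4380e-07
= 9.7595e+06 /m

9.7595e+06


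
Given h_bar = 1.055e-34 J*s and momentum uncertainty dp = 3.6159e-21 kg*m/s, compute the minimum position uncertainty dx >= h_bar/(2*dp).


dx = h_bar / (2 * dp)
= 1.055e-34 / (2 * 3.6159e-21)
= 1.055e-34 / 7.2318e-21
= 1.4588e-14 m

1.4588e-14


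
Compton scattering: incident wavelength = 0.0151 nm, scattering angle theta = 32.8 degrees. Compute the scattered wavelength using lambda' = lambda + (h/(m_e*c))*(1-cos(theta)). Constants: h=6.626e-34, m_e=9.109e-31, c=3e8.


Compton wavelength: h/(m_e*c) = 2.4247e-12 m
d_lambda = 2.4247e-12 * (1 - cos(32.8 deg))
= 2.4247e-12 * 0.159433
= 3.8658e-13 m = 0.000387 nm
lambda' = 0.0151 + 0.000387
= 0.015487 nm

0.015487


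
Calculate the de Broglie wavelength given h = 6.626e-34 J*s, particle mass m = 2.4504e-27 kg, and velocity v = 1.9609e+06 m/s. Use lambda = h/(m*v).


lambda = h / (m * v)
= 6.626e-34 / (2.4504e-27 * 1.9609e+06)
= 6.626e-34 / 4.8050e-21
= 1.3790e-13 m

1.3790e-13


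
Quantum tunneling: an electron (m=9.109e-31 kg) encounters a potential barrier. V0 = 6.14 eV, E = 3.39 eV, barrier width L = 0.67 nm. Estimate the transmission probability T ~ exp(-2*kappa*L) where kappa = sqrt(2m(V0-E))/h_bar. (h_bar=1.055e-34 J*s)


V0 - E = 2.75 eV = 4.4055e-19 J
kappa = sqrt(2 * m * (V0-E)) / h_bar
= sqrt(2 * 9.109e-31 * 4.4055e-19) / 1.055e-34
= 8.4917e+09 /m
2*kappa*L = 2 * 8.4917e+09 * 0.67e-9
= 11.3789
T = exp(-11.3789) = 1.143422e-05

1.143422e-05


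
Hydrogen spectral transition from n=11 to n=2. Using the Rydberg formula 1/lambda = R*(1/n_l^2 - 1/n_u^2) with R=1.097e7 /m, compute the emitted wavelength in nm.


1/lambda = R * (1/n_l^2 - 1/n_u^2)
= 1.097e7 * (1/2^2 - 1/11^2)
= 1.097e7 * (0.25 - 0.008264)
= 1.097e7 * 0.241736
= 2.6518e+06 /m
lambda = 1 / 2.6518e+06 = 377.0968 nm

377.0968


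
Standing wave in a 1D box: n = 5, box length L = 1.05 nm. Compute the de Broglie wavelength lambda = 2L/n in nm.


lambda = 2L / n
= 2 * 1.05 / 5
= 2.1 / 5
= 0.42 nm

0.42


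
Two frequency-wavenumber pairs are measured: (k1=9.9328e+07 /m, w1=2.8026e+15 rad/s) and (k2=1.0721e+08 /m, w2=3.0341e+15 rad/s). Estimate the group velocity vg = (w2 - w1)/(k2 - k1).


vg = (w2 - w1) / (k2 - k1)
= (3.0341e+15 - 2.8026e+15) / (1.0721e+08 - 9.9328e+07)
= 2.3150e+14 / 7.8820e+06
= 2.9371e+07 m/s

2.9371e+07


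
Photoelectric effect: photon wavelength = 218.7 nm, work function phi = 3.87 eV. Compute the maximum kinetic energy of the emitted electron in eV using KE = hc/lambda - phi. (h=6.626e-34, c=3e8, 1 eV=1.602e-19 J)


E_photon = hc / lambda
= (6.626e-34)(3e8) / (218.7e-9)
= 9.0892e-19 J
= 5.6736 eV
KE = E_photon - phi
= 5.6736 - 3.87
= 1.8036 eV

1.8036


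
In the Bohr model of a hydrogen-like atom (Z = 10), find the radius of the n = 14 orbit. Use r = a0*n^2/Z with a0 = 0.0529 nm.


r = a0 * n^2 / Z
= 0.0529 * 14^2 / 10
= 0.0529 * 196 / 10
= 1.0368 nm

1.0368


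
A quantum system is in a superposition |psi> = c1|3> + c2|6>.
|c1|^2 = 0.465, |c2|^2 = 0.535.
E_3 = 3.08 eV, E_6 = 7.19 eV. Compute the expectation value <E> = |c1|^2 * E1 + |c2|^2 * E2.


<E> = |c1|^2 * E1 + |c2|^2 * E2
= 0.465 * 3.08 + 0.535 * 7.19
= 1.4322 + 3.8467
= 5.2789 eV

5.2789


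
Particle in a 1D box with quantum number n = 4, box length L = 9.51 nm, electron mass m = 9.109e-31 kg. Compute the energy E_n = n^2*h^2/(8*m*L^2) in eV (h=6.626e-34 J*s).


E = n^2 * h^2 / (8 * m * L^2)
= 4^2 * (6.626e-34)^2 / (8 * 9.109e-31 * (9.51e-9)^2)
= 16 * 4.3904e-67 / (8 * 9.109e-31 * 9.0440e-17)
= 1.0659e-20 J
= 0.0665 eV

0.0665


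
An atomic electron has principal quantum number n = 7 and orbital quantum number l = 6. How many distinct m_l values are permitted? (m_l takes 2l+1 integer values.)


m_l ranges from -l to +l in integer steps
So m_l goes from -6 to +6
Count = 2l + 1 = 2*6 + 1
= 13

13


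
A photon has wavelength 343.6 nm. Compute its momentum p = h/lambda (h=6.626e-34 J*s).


p = h / lambda
= 6.626e-34 / (343.6e-9)
= 6.626e-34 / 3.4360e-07
= 1.9284e-27 kg*m/s

1.9284e-27


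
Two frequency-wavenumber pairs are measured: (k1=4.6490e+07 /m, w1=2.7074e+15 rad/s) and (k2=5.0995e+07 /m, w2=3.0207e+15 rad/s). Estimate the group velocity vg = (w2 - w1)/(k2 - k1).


vg = (w2 - w1) / (k2 - k1)
= (3.0207e+15 - 2.7074e+15) / (5.0995e+07 - 4.6490e+07)
= 3.1330e+14 / 4.5050e+06
= 6.9545e+07 m/s

6.9545e+07


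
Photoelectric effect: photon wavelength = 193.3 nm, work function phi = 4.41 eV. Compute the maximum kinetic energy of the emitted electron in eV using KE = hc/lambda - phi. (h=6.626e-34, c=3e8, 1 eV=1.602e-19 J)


E_photon = hc / lambda
= (6.626e-34)(3e8) / (193.3e-9)
= 1.0283e-18 J
= 6.4192 eV
KE = E_photon - phi
= 6.4192 - 4.41
= 2.0092 eV

2.0092


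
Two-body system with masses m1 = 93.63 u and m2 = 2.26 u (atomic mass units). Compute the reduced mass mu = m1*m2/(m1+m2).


mu = m1 * m2 / (m1 + m2)
= 93.63 * 2.26 / (93.63 + 2.26)
= 211.6038 / 95.89
= 2.2067 u

2.2067


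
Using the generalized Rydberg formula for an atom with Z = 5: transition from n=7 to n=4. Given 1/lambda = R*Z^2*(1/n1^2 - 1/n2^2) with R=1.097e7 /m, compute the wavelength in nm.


1/lambda = R * Z^2 * (1/n1^2 - 1/n2^2)
= 1.097e7 * 5^2 * (1/4^2 - 1/7^2)
= 1.097e7 * 25 * (0.0625 - 0.020408)
= 1.1544e+07 /m
lambda = 1 / 1.1544e+07
= 86.6274 nm

86.6274


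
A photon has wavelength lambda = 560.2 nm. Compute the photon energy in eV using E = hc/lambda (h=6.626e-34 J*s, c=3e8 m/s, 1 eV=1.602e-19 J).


E = hc / lambda
= (6.626e-34)(3e8) / (560.2e-9)
= 1.9878e-25 / 5.6020e-07
= 3.5484e-19 J
Converting to eV: 3.5484e-19 / 1.602e-19
= 2.215 eV

2.215


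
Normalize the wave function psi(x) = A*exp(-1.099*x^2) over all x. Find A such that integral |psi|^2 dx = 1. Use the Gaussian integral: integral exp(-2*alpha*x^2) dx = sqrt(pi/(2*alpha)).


integral |psi|^2 dx = A^2 * sqrt(pi/(2*alpha)) = 1
A^2 = sqrt(2*alpha/pi)
= sqrt(2 * 1.099 / pi)
= 0.836448
A = sqrt(0.836448)
= 0.9146

0.9146


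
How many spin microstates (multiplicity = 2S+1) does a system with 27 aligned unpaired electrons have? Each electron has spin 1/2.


Total spin S = N * (1/2) = 27 * 0.5 = 13.5
Spin multiplicity = 2S + 1
= 2 * 13.5 + 1
= 28

28


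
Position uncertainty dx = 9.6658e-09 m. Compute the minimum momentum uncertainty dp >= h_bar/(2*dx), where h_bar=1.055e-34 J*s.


dp = h_bar / (2 * dx)
= 1.055e-34 / (2 * 9.6658e-09)
= 1.055e-34 / 1.9332e-08
= 5.4574e-27 kg*m/s

5.4574e-27


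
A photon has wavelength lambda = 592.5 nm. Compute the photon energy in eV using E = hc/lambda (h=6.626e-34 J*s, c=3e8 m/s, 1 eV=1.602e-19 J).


E = hc / lambda
= (6.626e-34)(3e8) / (592.5e-9)
= 1.9878e-25 / 5.9250e-07
= 3.3549e-19 J
Converting to eV: 3.3549e-19 / 1.602e-19
= 2.0942 eV

2.0942


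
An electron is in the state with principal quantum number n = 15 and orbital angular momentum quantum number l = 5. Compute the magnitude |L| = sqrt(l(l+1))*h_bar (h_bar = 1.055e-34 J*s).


L = sqrt(l*(l+1)) * h_bar
= sqrt(5 * 6) * 1.055e-34
= sqrt(30) * 1.055e-34
= 5.4772 * 1.055e-34
= 5.7785e-34 J*s

5.7785e-34


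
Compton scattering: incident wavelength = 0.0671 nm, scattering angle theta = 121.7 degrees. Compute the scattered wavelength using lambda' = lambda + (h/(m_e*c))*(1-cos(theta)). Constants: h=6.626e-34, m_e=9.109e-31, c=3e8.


Compton wavelength: h/(m_e*c) = 2.4247e-12 m
d_lambda = 2.4247e-12 * (1 - cos(121.7 deg))
= 2.4247e-12 * 1.525472
= 3.6988e-12 m = 0.003699 nm
lambda' = 0.0671 + 0.003699
= 0.070799 nm

0.070799


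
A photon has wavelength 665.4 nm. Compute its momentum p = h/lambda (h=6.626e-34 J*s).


p = h / lambda
= 6.626e-34 / (665.4e-9)
= 6.626e-34 / 6.6540e-07
= 9.9579e-28 kg*m/s

9.9579e-28


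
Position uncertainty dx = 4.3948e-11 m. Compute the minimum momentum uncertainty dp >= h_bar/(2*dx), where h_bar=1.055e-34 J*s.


dp = h_bar / (2 * dx)
= 1.055e-34 / (2 * 4.3948e-11)
= 1.055e-34 / 8.7896e-11
= 1.2003e-24 kg*m/s

1.2003e-24


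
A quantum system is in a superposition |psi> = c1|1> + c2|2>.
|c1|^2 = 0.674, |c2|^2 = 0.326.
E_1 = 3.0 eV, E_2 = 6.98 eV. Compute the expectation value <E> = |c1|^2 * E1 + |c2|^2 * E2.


<E> = |c1|^2 * E1 + |c2|^2 * E2
= 0.674 * 3.0 + 0.326 * 6.98
= 2.022 + 2.2755
= 4.2975 eV

4.2975


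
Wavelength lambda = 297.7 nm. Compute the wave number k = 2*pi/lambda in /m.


k = 2 * pi / lambda
= 6.2832 / (297.7e-9)
= 6.2832 / 2.9770e-07
= 2.1106e+07 /m

2.1106e+07


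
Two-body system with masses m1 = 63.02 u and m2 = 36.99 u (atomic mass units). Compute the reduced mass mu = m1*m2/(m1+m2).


mu = m1 * m2 / (m1 + m2)
= 63.02 * 36.99 / (63.02 + 36.99)
= 2331.1098 / 100.01
= 23.3088 u

23.3088


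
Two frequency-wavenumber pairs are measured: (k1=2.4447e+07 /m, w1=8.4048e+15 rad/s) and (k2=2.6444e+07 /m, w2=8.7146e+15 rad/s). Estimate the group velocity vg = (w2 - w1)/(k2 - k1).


vg = (w2 - w1) / (k2 - k1)
= (8.7146e+15 - 8.4048e+15) / (2.6444e+07 - 2.4447e+07)
= 3.0980e+14 / 1.9970e+06
= 1.5513e+08 m/s

1.5513e+08


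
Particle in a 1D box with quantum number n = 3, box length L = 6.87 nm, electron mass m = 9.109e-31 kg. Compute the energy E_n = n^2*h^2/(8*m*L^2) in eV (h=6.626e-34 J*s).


E = n^2 * h^2 / (8 * m * L^2)
= 3^2 * (6.626e-34)^2 / (8 * 9.109e-31 * (6.87e-9)^2)
= 9 * 4.3904e-67 / (8 * 9.109e-31 * 4.7197e-17)
= 1.1489e-20 J
= 0.0717 eV

0.0717


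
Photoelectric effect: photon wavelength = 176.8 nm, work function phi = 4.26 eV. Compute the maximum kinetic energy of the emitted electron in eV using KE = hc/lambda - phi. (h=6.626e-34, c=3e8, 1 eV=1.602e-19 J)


E_photon = hc / lambda
= (6.626e-34)(3e8) / (176.8e-9)
= 1.1243e-18 J
= 7.0182 eV
KE = E_photon - phi
= 7.0182 - 4.26
= 2.7582 eV

2.7582


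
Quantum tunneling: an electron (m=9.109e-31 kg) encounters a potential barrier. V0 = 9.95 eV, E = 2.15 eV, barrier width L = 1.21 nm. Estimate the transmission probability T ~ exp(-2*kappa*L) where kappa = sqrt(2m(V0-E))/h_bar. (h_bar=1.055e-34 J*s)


V0 - E = 7.8 eV = 1.2496e-18 J
kappa = sqrt(2 * m * (V0-E)) / h_bar
= sqrt(2 * 9.109e-31 * 1.2496e-18) / 1.055e-34
= 1.4301e+10 /m
2*kappa*L = 2 * 1.4301e+10 * 1.21e-9
= 34.6092
T = exp(-34.6092) = 9.319802e-16

9.319802e-16


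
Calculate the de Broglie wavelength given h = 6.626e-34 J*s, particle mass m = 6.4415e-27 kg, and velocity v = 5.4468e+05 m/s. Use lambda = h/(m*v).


lambda = h / (m * v)
= 6.626e-34 / (6.4415e-27 * 5.4468e+05)
= 6.626e-34 / 3.5086e-21
= 1.8885e-13 m

1.8885e-13


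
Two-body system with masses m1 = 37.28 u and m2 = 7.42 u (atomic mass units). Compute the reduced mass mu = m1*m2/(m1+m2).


mu = m1 * m2 / (m1 + m2)
= 37.28 * 7.42 / (37.28 + 7.42)
= 276.6176 / 44.7
= 6.1883 u

6.1883


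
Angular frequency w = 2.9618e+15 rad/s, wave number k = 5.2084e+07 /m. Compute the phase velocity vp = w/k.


vp = w / k
= 2.9618e+15 / 5.2084e+07
= 5.6866e+07 m/s

5.6866e+07


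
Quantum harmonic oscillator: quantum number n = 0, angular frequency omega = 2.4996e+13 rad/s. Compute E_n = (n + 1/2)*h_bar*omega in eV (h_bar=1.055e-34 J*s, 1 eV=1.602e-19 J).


E = (n + 1/2) * h_bar * omega
= (0 + 0.5) * 1.055e-34 * 2.4996e+13
= 0.5 * 2.6371e-21
= 1.3185e-21 J
= 0.0082 eV

0.0082


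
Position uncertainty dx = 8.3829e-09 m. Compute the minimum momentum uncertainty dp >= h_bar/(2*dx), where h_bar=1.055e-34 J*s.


dp = h_bar / (2 * dx)
= 1.055e-34 / (2 * 8.3829e-09)
= 1.055e-34 / 1.6766e-08
= 6.2926e-27 kg*m/s

6.2926e-27


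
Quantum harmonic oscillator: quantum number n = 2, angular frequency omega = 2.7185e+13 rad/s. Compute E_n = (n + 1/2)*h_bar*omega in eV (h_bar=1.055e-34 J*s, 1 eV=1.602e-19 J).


E = (n + 1/2) * h_bar * omega
= (2 + 0.5) * 1.055e-34 * 2.7185e+13
= 2.5 * 2.8680e-21
= 7.1700e-21 J
= 0.0448 eV

0.0448


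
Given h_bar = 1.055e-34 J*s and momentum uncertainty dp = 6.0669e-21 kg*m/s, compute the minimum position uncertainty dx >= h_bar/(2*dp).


dx = h_bar / (2 * dp)
= 1.055e-34 / (2 * 6.0669e-21)
= 1.055e-34 / 1.2134e-20
= 8.6947e-15 m

8.6947e-15


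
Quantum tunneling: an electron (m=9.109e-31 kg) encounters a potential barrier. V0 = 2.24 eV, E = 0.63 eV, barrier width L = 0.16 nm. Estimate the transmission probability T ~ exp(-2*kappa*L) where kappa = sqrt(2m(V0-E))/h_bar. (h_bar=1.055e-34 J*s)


V0 - E = 1.61 eV = 2.5792e-19 J
kappa = sqrt(2 * m * (V0-E)) / h_bar
= sqrt(2 * 9.109e-31 * 2.5792e-19) / 1.055e-34
= 6.4974e+09 /m
2*kappa*L = 2 * 6.4974e+09 * 0.16e-9
= 2.0792
T = exp(-2.0792) = 1.250327e-01

1.250327e-01


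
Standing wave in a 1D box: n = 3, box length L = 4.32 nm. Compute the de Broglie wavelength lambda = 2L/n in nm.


lambda = 2L / n
= 2 * 4.32 / 3
= 8.64 / 3
= 2.88 nm

2.88


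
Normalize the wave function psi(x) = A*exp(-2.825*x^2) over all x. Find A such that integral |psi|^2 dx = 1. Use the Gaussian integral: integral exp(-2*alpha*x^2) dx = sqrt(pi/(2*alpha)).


integral |psi|^2 dx = A^2 * sqrt(pi/(2*alpha)) = 1
A^2 = sqrt(2*alpha/pi)
= sqrt(2 * 2.825 / pi)
= 1.341063
A = sqrt(1.341063)
= 1.158

1.158


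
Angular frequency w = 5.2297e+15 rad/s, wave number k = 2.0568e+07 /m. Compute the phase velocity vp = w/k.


vp = w / k
= 5.2297e+15 / 2.0568e+07
= 2.5426e+08 m/s

2.5426e+08


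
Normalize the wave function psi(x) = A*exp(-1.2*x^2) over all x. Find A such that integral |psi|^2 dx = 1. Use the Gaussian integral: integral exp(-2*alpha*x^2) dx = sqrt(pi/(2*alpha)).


integral |psi|^2 dx = A^2 * sqrt(pi/(2*alpha)) = 1
A^2 = sqrt(2*alpha/pi)
= sqrt(2 * 1.2 / pi)
= 0.874039
A = sqrt(0.874039)
= 0.9349

0.9349


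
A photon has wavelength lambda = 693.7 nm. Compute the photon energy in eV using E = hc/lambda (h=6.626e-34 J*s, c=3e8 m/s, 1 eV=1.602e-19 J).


E = hc / lambda
= (6.626e-34)(3e8) / (693.7e-9)
= 1.9878e-25 / 6.9370e-07
= 2.8655e-19 J
Converting to eV: 2.8655e-19 / 1.602e-19
= 1.7887 eV

1.7887


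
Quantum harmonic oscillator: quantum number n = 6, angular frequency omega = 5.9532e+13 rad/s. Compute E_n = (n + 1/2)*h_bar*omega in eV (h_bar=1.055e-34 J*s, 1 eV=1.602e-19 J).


E = (n + 1/2) * h_bar * omega
= (6 + 0.5) * 1.055e-34 * 5.9532e+13
= 6.5 * 6.2806e-21
= 4.0824e-20 J
= 0.2548 eV

0.2548


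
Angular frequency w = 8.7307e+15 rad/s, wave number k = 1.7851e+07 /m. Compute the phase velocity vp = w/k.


vp = w / k
= 8.7307e+15 / 1.7851e+07
= 4.8909e+08 m/s

4.8909e+08


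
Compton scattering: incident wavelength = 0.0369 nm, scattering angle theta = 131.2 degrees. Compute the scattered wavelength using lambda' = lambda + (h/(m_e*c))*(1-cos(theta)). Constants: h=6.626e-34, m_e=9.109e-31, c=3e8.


Compton wavelength: h/(m_e*c) = 2.4247e-12 m
d_lambda = 2.4247e-12 * (1 - cos(131.2 deg))
= 2.4247e-12 * 1.658689
= 4.0218e-12 m = 0.004022 nm
lambda' = 0.0369 + 0.004022
= 0.040922 nm

0.040922


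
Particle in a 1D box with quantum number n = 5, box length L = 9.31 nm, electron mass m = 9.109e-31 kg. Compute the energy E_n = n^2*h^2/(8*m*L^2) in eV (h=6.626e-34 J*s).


E = n^2 * h^2 / (8 * m * L^2)
= 5^2 * (6.626e-34)^2 / (8 * 9.109e-31 * (9.31e-9)^2)
= 25 * 4.3904e-67 / (8 * 9.109e-31 * 8.6676e-17)
= 1.7377e-20 J
= 0.1085 eV

0.1085


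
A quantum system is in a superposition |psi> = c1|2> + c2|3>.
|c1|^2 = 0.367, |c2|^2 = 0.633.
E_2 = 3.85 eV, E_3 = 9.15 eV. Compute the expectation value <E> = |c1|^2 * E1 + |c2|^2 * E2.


<E> = |c1|^2 * E1 + |c2|^2 * E2
= 0.367 * 3.85 + 0.633 * 9.15
= 1.4129 + 5.7919
= 7.2049 eV

7.2049


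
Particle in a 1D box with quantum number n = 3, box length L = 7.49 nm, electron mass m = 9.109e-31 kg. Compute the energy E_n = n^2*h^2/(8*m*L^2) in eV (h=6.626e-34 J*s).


E = n^2 * h^2 / (8 * m * L^2)
= 3^2 * (6.626e-34)^2 / (8 * 9.109e-31 * (7.49e-9)^2)
= 9 * 4.3904e-67 / (8 * 9.109e-31 * 5.6100e-17)
= 9.6654e-21 J
= 0.0603 eV

0.0603


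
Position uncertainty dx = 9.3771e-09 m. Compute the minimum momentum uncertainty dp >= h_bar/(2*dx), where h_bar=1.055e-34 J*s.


dp = h_bar / (2 * dx)
= 1.055e-34 / (2 * 9.3771e-09)
= 1.055e-34 / 1.8754e-08
= 5.6254e-27 kg*m/s

5.6254e-27


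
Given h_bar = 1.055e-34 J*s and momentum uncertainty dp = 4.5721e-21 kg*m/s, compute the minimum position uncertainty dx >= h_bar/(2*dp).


dx = h_bar / (2 * dp)
= 1.055e-34 / (2 * 4.5721e-21)
= 1.055e-34 / 9.1442e-21
= 1.1537e-14 m

1.1537e-14


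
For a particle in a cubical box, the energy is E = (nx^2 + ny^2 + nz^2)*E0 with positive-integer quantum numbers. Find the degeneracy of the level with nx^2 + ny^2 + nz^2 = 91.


Enumerate all (nx, ny, nz) with nx^2 + ny^2 + nz^2 = 91:
(1,3,9)
(1,9,3)
(3,1,9)
(3,9,1)
(9,1,3)
(9,3,1)
Total degeneracy = 6

6


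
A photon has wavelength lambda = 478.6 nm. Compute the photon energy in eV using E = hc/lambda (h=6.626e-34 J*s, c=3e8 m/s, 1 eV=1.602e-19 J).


E = hc / lambda
= (6.626e-34)(3e8) / (478.6e-9)
= 1.9878e-25 / 4.7860e-07
= 4.1534e-19 J
Converting to eV: 4.1534e-19 / 1.602e-19
= 2.5926 eV

2.5926


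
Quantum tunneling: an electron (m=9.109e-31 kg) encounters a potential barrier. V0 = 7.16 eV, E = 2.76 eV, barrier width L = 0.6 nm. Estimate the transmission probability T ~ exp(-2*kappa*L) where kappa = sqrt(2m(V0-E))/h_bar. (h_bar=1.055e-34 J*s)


V0 - E = 4.4 eV = 7.0488e-19 J
kappa = sqrt(2 * m * (V0-E)) / h_bar
= sqrt(2 * 9.109e-31 * 7.0488e-19) / 1.055e-34
= 1.0741e+10 /m
2*kappa*L = 2 * 1.0741e+10 * 0.6e-9
= 12.8895
T = exp(-12.8895) = 2.524369e-06

2.524369e-06


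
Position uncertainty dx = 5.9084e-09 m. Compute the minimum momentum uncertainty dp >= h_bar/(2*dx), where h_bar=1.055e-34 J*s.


dp = h_bar / (2 * dx)
= 1.055e-34 / (2 * 5.9084e-09)
= 1.055e-34 / 1.1817e-08
= 8.9280e-27 kg*m/s

8.9280e-27


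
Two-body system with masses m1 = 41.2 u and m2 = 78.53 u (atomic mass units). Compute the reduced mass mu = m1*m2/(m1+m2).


mu = m1 * m2 / (m1 + m2)
= 41.2 * 78.53 / (41.2 + 78.53)
= 3235.436 / 119.73
= 27.0228 u

27.0228


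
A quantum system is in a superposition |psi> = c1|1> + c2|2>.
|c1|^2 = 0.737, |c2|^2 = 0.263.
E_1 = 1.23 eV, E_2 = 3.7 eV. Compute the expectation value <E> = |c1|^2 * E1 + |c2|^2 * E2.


<E> = |c1|^2 * E1 + |c2|^2 * E2
= 0.737 * 1.23 + 0.263 * 3.7
= 0.9065 + 0.9731
= 1.8796 eV

1.8796
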